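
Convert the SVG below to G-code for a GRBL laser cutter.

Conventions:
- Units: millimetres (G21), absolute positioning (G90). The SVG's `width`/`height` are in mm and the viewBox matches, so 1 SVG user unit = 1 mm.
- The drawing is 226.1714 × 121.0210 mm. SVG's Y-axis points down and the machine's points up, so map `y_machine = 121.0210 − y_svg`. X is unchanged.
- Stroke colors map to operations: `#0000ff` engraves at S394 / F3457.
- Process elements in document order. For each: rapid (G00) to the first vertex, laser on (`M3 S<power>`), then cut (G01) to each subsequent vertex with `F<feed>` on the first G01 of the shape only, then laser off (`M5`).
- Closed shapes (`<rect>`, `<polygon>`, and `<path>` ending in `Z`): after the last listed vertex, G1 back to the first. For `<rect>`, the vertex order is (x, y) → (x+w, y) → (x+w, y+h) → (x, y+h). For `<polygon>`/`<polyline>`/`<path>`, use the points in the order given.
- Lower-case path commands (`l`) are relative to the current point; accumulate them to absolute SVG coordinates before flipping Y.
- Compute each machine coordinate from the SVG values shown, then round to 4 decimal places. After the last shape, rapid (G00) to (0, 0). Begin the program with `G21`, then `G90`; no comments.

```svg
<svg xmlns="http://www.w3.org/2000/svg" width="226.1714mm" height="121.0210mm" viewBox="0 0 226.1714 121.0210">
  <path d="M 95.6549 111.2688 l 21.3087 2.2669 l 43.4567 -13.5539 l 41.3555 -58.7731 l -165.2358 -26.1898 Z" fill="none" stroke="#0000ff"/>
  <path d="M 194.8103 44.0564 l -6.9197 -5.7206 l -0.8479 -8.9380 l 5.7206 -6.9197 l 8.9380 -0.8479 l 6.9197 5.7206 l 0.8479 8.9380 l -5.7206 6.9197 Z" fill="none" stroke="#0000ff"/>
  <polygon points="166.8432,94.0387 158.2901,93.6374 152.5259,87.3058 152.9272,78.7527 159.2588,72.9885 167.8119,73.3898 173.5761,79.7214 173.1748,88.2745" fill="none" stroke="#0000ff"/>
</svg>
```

Since the viewBox matches the mm dimensions, user units are millimetres directly. The only transform is the Y-flip y_m = 121.0210 − y_svg.

Shape 1 is a closed polygon drawn with `<path>`. Its stroke #0000ff means engrave at S394, F3457. After flipping Y the toolpath is (95.6549,9.7522) → (116.9636,7.4853) → (160.4203,21.0392) → (201.7758,79.8123) → (36.5400,106.0021) → (95.6549,9.7522), returning to the start.

Shape 2 is a regular polygon drawn with `<path>`. Its stroke #0000ff means engrave at S394, F3457. After flipping Y the toolpath is (194.8103,76.9646) → (187.8906,82.6852) → (187.0427,91.6232) → (192.7633,98.5429) → (201.7013,99.3908) → (208.6210,93.6702) → (209.4689,84.7322) → (203.7483,77.8125) → (194.8103,76.9646), returning to the start.

Shape 3 is a regular polygon drawn with `<polygon>`. Its stroke #0000ff means engrave at S394, F3457. After flipping Y the toolpath is (166.8432,26.9823) → (158.2901,27.3836) → (152.5259,33.7152) → (152.9272,42.2683) → (159.2588,48.0325) → (167.8119,47.6312) → (173.5761,41.2996) → (173.1748,32.7465) → (166.8432,26.9823), returning to the start.

G21
G90
G00 X95.6549 Y9.7522
M3 S394
G01 X116.9636 Y7.4853 F3457
G01 X160.4203 Y21.0392
G01 X201.7758 Y79.8123
G01 X36.5400 Y106.0021
G01 X95.6549 Y9.7522
M5
G00 X194.8103 Y76.9646
M3 S394
G01 X187.8906 Y82.6852 F3457
G01 X187.0427 Y91.6232
G01 X192.7633 Y98.5429
G01 X201.7013 Y99.3908
G01 X208.6210 Y93.6702
G01 X209.4689 Y84.7322
G01 X203.7483 Y77.8125
G01 X194.8103 Y76.9646
M5
G00 X166.8432 Y26.9823
M3 S394
G01 X158.2901 Y27.3836 F3457
G01 X152.5259 Y33.7152
G01 X152.9272 Y42.2683
G01 X159.2588 Y48.0325
G01 X167.8119 Y47.6312
G01 X173.5761 Y41.2996
G01 X173.1748 Y32.7465
G01 X166.8432 Y26.9823
M5
G00 X0.0000 Y0.0000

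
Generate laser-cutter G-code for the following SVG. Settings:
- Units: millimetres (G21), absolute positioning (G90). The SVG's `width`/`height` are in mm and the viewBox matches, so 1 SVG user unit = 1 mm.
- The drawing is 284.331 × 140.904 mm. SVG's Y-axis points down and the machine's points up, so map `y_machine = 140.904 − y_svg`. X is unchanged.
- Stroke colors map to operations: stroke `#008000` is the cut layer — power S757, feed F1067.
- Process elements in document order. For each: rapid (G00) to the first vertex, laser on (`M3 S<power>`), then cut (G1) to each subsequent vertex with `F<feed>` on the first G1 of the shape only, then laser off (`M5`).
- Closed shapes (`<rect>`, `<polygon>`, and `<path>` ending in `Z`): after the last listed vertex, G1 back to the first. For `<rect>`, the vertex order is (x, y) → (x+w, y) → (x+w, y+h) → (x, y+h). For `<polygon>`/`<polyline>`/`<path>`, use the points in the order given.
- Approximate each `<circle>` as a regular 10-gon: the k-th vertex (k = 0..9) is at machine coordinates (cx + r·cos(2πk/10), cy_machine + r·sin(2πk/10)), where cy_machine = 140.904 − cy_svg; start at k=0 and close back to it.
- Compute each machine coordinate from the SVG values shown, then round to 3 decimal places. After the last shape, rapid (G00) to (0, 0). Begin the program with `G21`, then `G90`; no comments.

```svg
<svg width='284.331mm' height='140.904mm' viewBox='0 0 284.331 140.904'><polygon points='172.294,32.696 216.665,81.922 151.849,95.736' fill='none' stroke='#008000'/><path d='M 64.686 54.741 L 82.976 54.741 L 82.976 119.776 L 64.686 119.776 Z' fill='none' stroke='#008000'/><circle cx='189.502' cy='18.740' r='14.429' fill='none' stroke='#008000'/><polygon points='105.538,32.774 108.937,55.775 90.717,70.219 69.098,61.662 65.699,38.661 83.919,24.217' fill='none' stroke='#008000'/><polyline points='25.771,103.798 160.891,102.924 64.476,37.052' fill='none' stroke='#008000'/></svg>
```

Since the viewBox matches the mm dimensions, user units are millimetres directly. The only transform is the Y-flip y_m = 140.904 − y_svg.

Shape 1 is a regular polygon drawn with `<polygon>`. Its stroke #008000 means cut at S757, F1067. After flipping Y the toolpath is (172.294,108.208) → (216.665,58.982) → (151.849,45.168) → (172.294,108.208), returning to the start.

Shape 2 is a rectangle drawn with `<path>`. Its stroke #008000 means cut at S757, F1067. After flipping Y the toolpath is (64.686,86.163) → (82.976,86.163) → (82.976,21.128) → (64.686,21.128) → (64.686,86.163), returning to the start.

Shape 3 is a circle drawn with `<circle>`. Its stroke #008000 means cut at S757, F1067. After flipping Y the toolpath is (203.931,122.164) → (201.175,130.645) → (193.961,135.887) → (185.043,135.887) → (177.829,130.645) → (175.073,122.164) → (177.829,113.683) → (185.043,108.441) → (193.961,108.441) → (201.175,113.683) → (203.931,122.164), returning to the start.

Shape 4 is a regular polygon drawn with `<polygon>`. Its stroke #008000 means cut at S757, F1067. After flipping Y the toolpath is (105.538,108.130) → (108.937,85.129) → (90.717,70.685) → (69.098,79.242) → (65.699,102.243) → (83.919,116.687) → (105.538,108.130), returning to the start.

Shape 5 is a open polyline drawn with `<polyline>`. Its stroke #008000 means cut at S757, F1067. After flipping Y the toolpath is (25.771,37.106) → (160.891,37.980) → (64.476,103.852).

G21
G90
G00 X172.294 Y108.208
M3 S757
G1 X216.665 Y58.982 F1067
G1 X151.849 Y45.168
G1 X172.294 Y108.208
M5
G00 X64.686 Y86.163
M3 S757
G1 X82.976 Y86.163 F1067
G1 X82.976 Y21.128
G1 X64.686 Y21.128
G1 X64.686 Y86.163
M5
G00 X203.931 Y122.164
M3 S757
G1 X201.175 Y130.645 F1067
G1 X193.961 Y135.887
G1 X185.043 Y135.887
G1 X177.829 Y130.645
G1 X175.073 Y122.164
G1 X177.829 Y113.683
G1 X185.043 Y108.441
G1 X193.961 Y108.441
G1 X201.175 Y113.683
G1 X203.931 Y122.164
M5
G00 X105.538 Y108.130
M3 S757
G1 X108.937 Y85.129 F1067
G1 X90.717 Y70.685
G1 X69.098 Y79.242
G1 X65.699 Y102.243
G1 X83.919 Y116.687
G1 X105.538 Y108.130
M5
G00 X25.771 Y37.106
M3 S757
G1 X160.891 Y37.980 F1067
G1 X64.476 Y103.852
M5
G00 X0.000 Y0.000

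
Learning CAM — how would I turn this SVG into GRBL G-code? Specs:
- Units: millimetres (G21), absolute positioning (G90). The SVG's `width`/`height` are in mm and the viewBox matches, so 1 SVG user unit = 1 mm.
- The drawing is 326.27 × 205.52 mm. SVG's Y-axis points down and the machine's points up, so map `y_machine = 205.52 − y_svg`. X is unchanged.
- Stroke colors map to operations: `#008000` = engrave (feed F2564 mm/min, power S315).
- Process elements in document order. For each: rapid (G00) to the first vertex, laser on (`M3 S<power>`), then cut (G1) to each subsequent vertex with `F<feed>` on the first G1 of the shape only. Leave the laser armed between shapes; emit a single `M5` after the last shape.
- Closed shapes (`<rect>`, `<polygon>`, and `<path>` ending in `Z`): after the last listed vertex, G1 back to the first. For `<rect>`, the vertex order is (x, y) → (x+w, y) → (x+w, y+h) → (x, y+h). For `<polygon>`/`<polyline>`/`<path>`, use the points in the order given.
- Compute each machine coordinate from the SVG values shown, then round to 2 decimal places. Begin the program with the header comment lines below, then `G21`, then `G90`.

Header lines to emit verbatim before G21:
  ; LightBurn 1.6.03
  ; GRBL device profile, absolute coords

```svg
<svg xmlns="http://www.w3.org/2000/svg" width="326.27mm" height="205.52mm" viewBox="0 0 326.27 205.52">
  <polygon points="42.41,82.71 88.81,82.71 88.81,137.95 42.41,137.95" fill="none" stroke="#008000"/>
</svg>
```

; LightBurn 1.6.03
; GRBL device profile, absolute coords
G21
G90
G00 X42.41 Y122.81
M3 S315
G1 X88.81 Y122.81 F2564
G1 X88.81 Y67.57
G1 X42.41 Y67.57
G1 X42.41 Y122.81
M5

Since the viewBox matches the mm dimensions, user units are millimetres directly. The only transform is the Y-flip y_m = 205.52 − y_svg.

Shape 1 is a rectangle drawn with `<polygon>`. Its stroke #008000 means engrave at S315, F2564. After flipping Y the toolpath is (42.41,122.81) → (88.81,122.81) → (88.81,67.57) → (42.41,67.57) → (42.41,122.81), returning to the start.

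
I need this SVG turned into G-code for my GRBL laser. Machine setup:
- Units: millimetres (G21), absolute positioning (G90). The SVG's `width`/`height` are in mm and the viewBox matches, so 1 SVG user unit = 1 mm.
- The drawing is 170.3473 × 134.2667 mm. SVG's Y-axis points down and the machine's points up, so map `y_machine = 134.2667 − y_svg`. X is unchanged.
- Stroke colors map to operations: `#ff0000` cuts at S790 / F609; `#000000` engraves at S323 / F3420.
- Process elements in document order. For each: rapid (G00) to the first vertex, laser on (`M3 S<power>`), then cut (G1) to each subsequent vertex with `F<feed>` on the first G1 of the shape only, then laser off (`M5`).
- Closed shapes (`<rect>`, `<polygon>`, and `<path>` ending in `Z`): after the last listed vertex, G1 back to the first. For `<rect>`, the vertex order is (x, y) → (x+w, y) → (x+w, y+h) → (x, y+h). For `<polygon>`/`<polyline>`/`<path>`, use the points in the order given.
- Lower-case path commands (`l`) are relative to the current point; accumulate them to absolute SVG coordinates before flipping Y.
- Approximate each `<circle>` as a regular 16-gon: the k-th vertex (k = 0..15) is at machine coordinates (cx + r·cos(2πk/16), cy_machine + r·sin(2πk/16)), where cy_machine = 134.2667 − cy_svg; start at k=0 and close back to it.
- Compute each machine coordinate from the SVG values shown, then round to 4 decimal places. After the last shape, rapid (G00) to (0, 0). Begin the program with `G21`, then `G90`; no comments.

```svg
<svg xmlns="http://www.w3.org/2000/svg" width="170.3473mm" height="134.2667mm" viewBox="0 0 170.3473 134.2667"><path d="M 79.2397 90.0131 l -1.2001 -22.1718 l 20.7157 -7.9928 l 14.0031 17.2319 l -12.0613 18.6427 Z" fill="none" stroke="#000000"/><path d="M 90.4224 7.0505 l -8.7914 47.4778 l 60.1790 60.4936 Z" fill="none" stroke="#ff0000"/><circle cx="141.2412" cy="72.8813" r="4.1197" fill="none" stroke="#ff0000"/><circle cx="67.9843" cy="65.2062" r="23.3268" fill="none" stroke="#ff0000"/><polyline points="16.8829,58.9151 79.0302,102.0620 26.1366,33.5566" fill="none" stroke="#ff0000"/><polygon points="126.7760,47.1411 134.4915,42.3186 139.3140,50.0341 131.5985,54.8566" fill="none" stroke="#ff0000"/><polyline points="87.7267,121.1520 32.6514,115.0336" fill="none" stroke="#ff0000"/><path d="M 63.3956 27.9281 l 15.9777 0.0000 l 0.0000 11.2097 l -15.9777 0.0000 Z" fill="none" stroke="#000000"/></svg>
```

1 u = 1 mm; y_m = 134.2667 − y.

[1] `<path>` regular polygon, #000000→engrave S323 F3420: (79.2397,44.2536) → (78.0396,66.4254) → (98.7553,74.4182) → (112.7584,57.1863) → (100.6971,38.5436) → (79.2397,44.2536) (closed)

[2] `<path>` closed polygon, #ff0000→cut S790 F609: (90.4224,127.2162) → (81.6310,79.7384) → (141.8100,19.2448) → (90.4224,127.2162) (closed)

[3] `<circle>` circle, #ff0000→cut S790 F609: (145.3609,61.3854) → (145.0473,62.9619) → (144.1543,64.2985) → (142.8177,65.1915) → (141.2412,65.5051) → (139.6647,65.1915) → (138.3281,64.2985) → (137.4351,62.9619) → (137.1215,61.3854) → (137.4351,59.8089) → (138.3281,58.4723) → (139.6647,57.5793) → (141.2412,57.2657) → (142.8177,57.5793) → (144.1543,58.4723) → (145.0473,59.8089) → (145.3609,61.3854) (closed)

[4] `<circle>` circle, #ff0000→cut S790 F609: (91.3111,69.0605) → (89.5355,77.9873) → (84.4788,85.5550) → (76.9111,90.6117) → (67.9843,92.3873) → (59.0575,90.6117) → (51.4898,85.5550) → (46.4331,77.9873) → (44.6575,69.0605) → (46.4331,60.1337) → (51.4898,52.5660) → (59.0575,47.5093) → (67.9843,45.7337) → (76.9111,47.5093) → (84.4788,52.5660) → (89.5355,60.1337) → (91.3111,69.0605) (closed)

[5] `<polyline>` open polyline, #ff0000→cut S790 F609: (16.8829,75.3516) → (79.0302,32.2047) → (26.1366,100.7101)

[6] `<polygon>` regular polygon, #ff0000→cut S790 F609: (126.7760,87.1256) → (134.4915,91.9481) → (139.3140,84.2326) → (131.5985,79.4101) → (126.7760,87.1256) (closed)

[7] `<polyline>` line segment, #ff0000→cut S790 F609: (87.7267,13.1147) → (32.6514,19.2331)

[8] `<path>` rectangle, #000000→engrave S323 F3420: (63.3956,106.3386) → (79.3733,106.3386) → (79.3733,95.1289) → (63.3956,95.1289) → (63.3956,106.3386) (closed)

G21
G90
G00 X79.2397 Y44.2536
M3 S323
G1 X78.0396 Y66.4254 F3420
G1 X98.7553 Y74.4182
G1 X112.7584 Y57.1863
G1 X100.6971 Y38.5436
G1 X79.2397 Y44.2536
M5
G00 X90.4224 Y127.2162
M3 S790
G1 X81.6310 Y79.7384 F609
G1 X141.8100 Y19.2448
G1 X90.4224 Y127.2162
M5
G00 X145.3609 Y61.3854
M3 S790
G1 X145.0473 Y62.9619 F609
G1 X144.1543 Y64.2985
G1 X142.8177 Y65.1915
G1 X141.2412 Y65.5051
G1 X139.6647 Y65.1915
G1 X138.3281 Y64.2985
G1 X137.4351 Y62.9619
G1 X137.1215 Y61.3854
G1 X137.4351 Y59.8089
G1 X138.3281 Y58.4723
G1 X139.6647 Y57.5793
G1 X141.2412 Y57.2657
G1 X142.8177 Y57.5793
G1 X144.1543 Y58.4723
G1 X145.0473 Y59.8089
G1 X145.3609 Y61.3854
M5
G00 X91.3111 Y69.0605
M3 S790
G1 X89.5355 Y77.9873 F609
G1 X84.4788 Y85.5550
G1 X76.9111 Y90.6117
G1 X67.9843 Y92.3873
G1 X59.0575 Y90.6117
G1 X51.4898 Y85.5550
G1 X46.4331 Y77.9873
G1 X44.6575 Y69.0605
G1 X46.4331 Y60.1337
G1 X51.4898 Y52.5660
G1 X59.0575 Y47.5093
G1 X67.9843 Y45.7337
G1 X76.9111 Y47.5093
G1 X84.4788 Y52.5660
G1 X89.5355 Y60.1337
G1 X91.3111 Y69.0605
M5
G00 X16.8829 Y75.3516
M3 S790
G1 X79.0302 Y32.2047 F609
G1 X26.1366 Y100.7101
M5
G00 X126.7760 Y87.1256
M3 S790
G1 X134.4915 Y91.9481 F609
G1 X139.3140 Y84.2326
G1 X131.5985 Y79.4101
G1 X126.7760 Y87.1256
M5
G00 X87.7267 Y13.1147
M3 S790
G1 X32.6514 Y19.2331 F609
M5
G00 X63.3956 Y106.3386
M3 S323
G1 X79.3733 Y106.3386 F3420
G1 X79.3733 Y95.1289
G1 X63.3956 Y95.1289
G1 X63.3956 Y106.3386
M5
G00 X0.0000 Y0.0000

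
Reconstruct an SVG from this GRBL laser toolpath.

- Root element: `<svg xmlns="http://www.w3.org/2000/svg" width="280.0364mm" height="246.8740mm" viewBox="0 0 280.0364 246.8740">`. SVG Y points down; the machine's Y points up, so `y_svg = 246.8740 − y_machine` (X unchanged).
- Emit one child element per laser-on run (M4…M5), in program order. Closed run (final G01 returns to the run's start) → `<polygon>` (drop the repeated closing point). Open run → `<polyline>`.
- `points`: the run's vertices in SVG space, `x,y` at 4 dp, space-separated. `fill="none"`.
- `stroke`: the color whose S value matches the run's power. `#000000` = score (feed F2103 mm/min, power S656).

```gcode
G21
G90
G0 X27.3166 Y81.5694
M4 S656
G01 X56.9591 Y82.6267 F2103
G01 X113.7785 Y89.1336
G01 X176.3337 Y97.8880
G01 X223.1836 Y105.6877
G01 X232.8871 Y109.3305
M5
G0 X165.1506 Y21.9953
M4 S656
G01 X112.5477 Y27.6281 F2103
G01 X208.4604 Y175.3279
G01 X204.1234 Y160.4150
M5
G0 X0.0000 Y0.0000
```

<svg xmlns="http://www.w3.org/2000/svg" width="280.0364mm" height="246.8740mm" viewBox="0 0 280.0364 246.8740">
  <polyline points="27.3166,165.3046 56.9591,164.2473 113.7785,157.7404 176.3337,148.9860 223.1836,141.1863 232.8871,137.5435" fill="none" stroke="#000000"/>
  <polyline points="165.1506,224.8787 112.5477,219.2459 208.4604,71.5461 204.1234,86.4590" fill="none" stroke="#000000"/>
</svg>

Each laser-on run becomes one SVG element. Flip Y back into SVG space with y_svg = 246.8740 − y_machine. Every run uses S656, so all elements get stroke `#000000` (score).

Run 1: The run is open, so emit a `<polyline>` with points (Y-flipped): 27.3166,165.3046 56.9591,164.2473 113.7785,157.7404 176.3337,148.9860 223.1836,141.1863 232.8871,137.5435.

Run 2: The run is open, so emit a `<polyline>` with points (Y-flipped): 165.1506,224.8787 112.5477,219.2459 208.4604,71.5461 204.1234,86.4590.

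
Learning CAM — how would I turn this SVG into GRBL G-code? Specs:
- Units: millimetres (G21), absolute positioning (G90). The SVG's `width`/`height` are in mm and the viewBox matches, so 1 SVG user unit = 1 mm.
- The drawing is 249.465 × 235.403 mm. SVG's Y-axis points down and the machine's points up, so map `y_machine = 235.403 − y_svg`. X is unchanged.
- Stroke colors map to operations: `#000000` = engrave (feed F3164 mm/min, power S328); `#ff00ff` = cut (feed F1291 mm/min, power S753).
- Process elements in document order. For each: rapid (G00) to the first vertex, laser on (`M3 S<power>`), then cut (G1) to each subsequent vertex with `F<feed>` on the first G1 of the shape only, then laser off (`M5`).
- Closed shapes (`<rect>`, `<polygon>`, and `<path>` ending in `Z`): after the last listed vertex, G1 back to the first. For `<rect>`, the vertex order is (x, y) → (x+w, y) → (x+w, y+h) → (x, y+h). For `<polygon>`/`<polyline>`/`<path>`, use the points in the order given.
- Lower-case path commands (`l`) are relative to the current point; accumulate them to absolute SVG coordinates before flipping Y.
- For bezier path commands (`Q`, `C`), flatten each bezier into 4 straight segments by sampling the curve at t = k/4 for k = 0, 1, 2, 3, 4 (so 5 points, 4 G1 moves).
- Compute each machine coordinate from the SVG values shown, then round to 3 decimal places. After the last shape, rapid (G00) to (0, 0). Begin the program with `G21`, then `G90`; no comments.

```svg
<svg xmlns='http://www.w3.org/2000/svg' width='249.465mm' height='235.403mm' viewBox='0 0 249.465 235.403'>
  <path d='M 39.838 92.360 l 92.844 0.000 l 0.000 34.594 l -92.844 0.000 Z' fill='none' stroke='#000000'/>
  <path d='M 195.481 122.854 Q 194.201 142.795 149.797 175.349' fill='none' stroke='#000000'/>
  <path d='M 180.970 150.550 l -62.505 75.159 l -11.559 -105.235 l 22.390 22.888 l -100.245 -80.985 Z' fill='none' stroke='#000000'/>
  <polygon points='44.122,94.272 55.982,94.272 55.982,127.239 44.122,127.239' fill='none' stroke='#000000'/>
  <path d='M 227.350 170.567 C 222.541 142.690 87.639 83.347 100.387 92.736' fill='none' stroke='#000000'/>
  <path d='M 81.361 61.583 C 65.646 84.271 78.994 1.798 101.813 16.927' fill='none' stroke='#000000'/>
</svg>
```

viewBox `0 0 249.465 235.403` with mm width/height → 1 unit = 1 mm. Flip: y_m = 235.403 − y_svg.

**Shape 1** — `<path>` rectangle, stroke `#000000` → engrave (S328, F3164). Machine vertices: (39.838,143.043) → (132.682,143.043) → (132.682,108.449) → (39.838,108.449) → (39.838,143.043). Closed: final G1 returns to the first vertex.

**Shape 2** — `<path>` quadratic bezier, stroke `#000000` → engrave (S328, F3164). Control points (SVG): P0=(195.481,122.854), P1=(194.201,142.795), P2=(149.797,175.349); sampled at t=k/4. Machine vertices: (195.481,112.549) → (192.146,101.790) → (183.420,89.455) → (169.304,75.543) → (149.797,60.054). Open path.

**Shape 3** — `<path>` closed polygon, stroke `#000000` → engrave (S328, F3164). Machine vertices: (180.970,84.853) → (118.465,9.694) → (106.906,114.929) → (129.296,92.041) → (29.051,173.026) → (180.970,84.853). Closed: final G1 returns to the first vertex.

**Shape 4** — `<polygon>` rectangle, stroke `#000000` → engrave (S328, F3164). Machine vertices: (44.122,141.131) → (55.982,141.131) → (55.982,108.164) → (44.122,108.164) → (44.122,141.131). Closed: final G1 returns to the first vertex.

**Shape 5** — `<path>` cubic bezier, stroke `#000000` → engrave (S328, F3164). Control points (SVG): P0=(227.350,170.567), P1=(222.541,142.690), P2=(87.639,83.347), P3=(100.387,92.736); sampled at t=k/4. Machine vertices: (227.350,64.836) → (203.691,90.078) → (157.285,117.726) → (114.171,138.387) → (100.387,142.667). Open path.

**Shape 6** — `<path>` cubic bezier, stroke `#000000` → engrave (S328, F3164). Control points (SVG): P0=(81.361,61.583), P1=(65.646,84.271), P2=(78.994,1.798), P3=(101.813,16.927); sampled at t=k/4. Machine vertices: (81.361,173.820) → (74.718,173.354) → (77.137,193.313) → (86.781,214.691) → (101.813,218.476). Open path.

G21
G90
G00 X39.838 Y143.043
M3 S328
G1 X132.682 Y143.043 F3164
G1 X132.682 Y108.449
G1 X39.838 Y108.449
G1 X39.838 Y143.043
M5
G00 X195.481 Y112.549
M3 S328
G1 X192.146 Y101.790 F3164
G1 X183.420 Y89.455
G1 X169.304 Y75.543
G1 X149.797 Y60.054
M5
G00 X180.970 Y84.853
M3 S328
G1 X118.465 Y9.694 F3164
G1 X106.906 Y114.929
G1 X129.296 Y92.041
G1 X29.051 Y173.026
G1 X180.970 Y84.853
M5
G00 X44.122 Y141.131
M3 S328
G1 X55.982 Y141.131 F3164
G1 X55.982 Y108.164
G1 X44.122 Y108.164
G1 X44.122 Y141.131
M5
G00 X227.350 Y64.836
M3 S328
G1 X203.691 Y90.078 F3164
G1 X157.285 Y117.726
G1 X114.171 Y138.387
G1 X100.387 Y142.667
M5
G00 X81.361 Y173.820
M3 S328
G1 X74.718 Y173.354 F3164
G1 X77.137 Y193.313
G1 X86.781 Y214.691
G1 X101.813 Y218.476
M5
G00 X0.000 Y0.000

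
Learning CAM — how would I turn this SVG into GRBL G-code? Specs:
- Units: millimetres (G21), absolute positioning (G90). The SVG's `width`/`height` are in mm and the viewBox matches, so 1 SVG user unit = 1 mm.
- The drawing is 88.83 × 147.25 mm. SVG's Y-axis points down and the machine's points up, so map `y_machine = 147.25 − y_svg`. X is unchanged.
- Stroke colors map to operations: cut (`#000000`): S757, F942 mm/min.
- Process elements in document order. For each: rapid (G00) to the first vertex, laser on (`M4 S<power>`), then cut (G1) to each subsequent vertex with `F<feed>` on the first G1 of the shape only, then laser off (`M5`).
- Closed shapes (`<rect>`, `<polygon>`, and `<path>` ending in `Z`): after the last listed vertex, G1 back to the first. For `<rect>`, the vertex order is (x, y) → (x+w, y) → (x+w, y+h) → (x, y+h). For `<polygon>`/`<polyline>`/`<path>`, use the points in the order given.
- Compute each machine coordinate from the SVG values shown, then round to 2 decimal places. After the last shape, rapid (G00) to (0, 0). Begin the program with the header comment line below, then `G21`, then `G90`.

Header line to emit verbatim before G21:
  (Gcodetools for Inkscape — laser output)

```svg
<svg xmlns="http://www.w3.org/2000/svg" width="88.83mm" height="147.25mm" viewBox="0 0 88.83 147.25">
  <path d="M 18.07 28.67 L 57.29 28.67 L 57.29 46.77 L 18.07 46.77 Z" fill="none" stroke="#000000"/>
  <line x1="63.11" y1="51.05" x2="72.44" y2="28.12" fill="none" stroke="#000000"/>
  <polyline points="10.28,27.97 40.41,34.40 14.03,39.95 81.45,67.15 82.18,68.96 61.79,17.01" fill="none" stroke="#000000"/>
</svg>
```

(Gcodetools for Inkscape — laser output)
G21
G90
G00 X18.07 Y118.58
M4 S757
G1 X57.29 Y118.58 F942
G1 X57.29 Y100.48
G1 X18.07 Y100.48
G1 X18.07 Y118.58
M5
G00 X63.11 Y96.20
M4 S757
G1 X72.44 Y119.13 F942
M5
G00 X10.28 Y119.28
M4 S757
G1 X40.41 Y112.85 F942
G1 X14.03 Y107.30
G1 X81.45 Y80.10
G1 X82.18 Y78.29
G1 X61.79 Y130.24
M5
G00 X0.00 Y0.00

Since the viewBox matches the mm dimensions, user units are millimetres directly. The only transform is the Y-flip y_m = 147.25 − y_svg.

Shape 1 is a rectangle drawn with `<path>`. Its stroke #000000 means cut at S757, F942. After flipping Y the toolpath is (18.07,118.58) → (57.29,118.58) → (57.29,100.48) → (18.07,100.48) → (18.07,118.58), returning to the start.

Shape 2 is a line segment drawn with `<line>`. Its stroke #000000 means cut at S757, F942. After flipping Y the toolpath is (63.11,96.20) → (72.44,119.13).

Shape 3 is a open polyline drawn with `<polyline>`. Its stroke #000000 means cut at S757, F942. After flipping Y the toolpath is (10.28,119.28) → (40.41,112.85) → (14.03,107.30) → (81.45,80.10) → (82.18,78.29) → (61.79,130.24).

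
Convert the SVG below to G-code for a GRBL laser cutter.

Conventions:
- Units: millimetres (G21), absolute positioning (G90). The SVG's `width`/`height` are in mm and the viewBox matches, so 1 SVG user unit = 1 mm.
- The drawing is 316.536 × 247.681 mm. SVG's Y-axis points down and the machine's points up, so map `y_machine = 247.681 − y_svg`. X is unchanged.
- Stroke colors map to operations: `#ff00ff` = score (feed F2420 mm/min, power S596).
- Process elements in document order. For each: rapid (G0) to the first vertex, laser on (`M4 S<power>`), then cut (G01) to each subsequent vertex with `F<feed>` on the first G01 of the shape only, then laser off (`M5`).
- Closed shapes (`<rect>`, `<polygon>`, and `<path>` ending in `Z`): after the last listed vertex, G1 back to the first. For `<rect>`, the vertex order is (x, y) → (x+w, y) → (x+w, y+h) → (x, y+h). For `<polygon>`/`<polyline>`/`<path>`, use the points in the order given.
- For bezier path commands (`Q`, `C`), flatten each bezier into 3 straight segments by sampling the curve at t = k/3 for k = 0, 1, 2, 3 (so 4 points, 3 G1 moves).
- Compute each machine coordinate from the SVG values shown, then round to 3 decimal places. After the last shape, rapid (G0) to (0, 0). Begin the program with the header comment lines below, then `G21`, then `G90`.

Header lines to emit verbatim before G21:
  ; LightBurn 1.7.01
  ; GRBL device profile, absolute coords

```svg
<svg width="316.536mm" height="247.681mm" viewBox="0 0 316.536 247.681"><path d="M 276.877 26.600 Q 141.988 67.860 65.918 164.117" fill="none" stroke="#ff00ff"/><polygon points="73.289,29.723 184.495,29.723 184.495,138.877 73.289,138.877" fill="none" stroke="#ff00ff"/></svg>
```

; LightBurn 1.7.01
; GRBL device profile, absolute coords
G21
G90
G0 X276.877 Y221.081
M4 S596
G01 X193.486 Y187.464 F2420
G01 X123.167 Y141.625
G01 X65.918 Y83.564
M5
G0 X73.289 Y217.958
M4 S596
G01 X184.495 Y217.958 F2420
G01 X184.495 Y108.804
G01 X73.289 Y108.804
G01 X73.289 Y217.958
M5
G0 X0.000 Y0.000

1 u = 1 mm; y_m = 247.681 − y.

[1] `<path>` quadratic bezier, #ff00ff→score S596 F2420: (276.877,221.081) → (193.486,187.464) → (123.167,141.625) → (65.918,83.564)

[2] `<polygon>` rectangle, #ff00ff→score S596 F2420: (73.289,217.958) → (184.495,217.958) → (184.495,108.804) → (73.289,108.804) → (73.289,217.958) (closed)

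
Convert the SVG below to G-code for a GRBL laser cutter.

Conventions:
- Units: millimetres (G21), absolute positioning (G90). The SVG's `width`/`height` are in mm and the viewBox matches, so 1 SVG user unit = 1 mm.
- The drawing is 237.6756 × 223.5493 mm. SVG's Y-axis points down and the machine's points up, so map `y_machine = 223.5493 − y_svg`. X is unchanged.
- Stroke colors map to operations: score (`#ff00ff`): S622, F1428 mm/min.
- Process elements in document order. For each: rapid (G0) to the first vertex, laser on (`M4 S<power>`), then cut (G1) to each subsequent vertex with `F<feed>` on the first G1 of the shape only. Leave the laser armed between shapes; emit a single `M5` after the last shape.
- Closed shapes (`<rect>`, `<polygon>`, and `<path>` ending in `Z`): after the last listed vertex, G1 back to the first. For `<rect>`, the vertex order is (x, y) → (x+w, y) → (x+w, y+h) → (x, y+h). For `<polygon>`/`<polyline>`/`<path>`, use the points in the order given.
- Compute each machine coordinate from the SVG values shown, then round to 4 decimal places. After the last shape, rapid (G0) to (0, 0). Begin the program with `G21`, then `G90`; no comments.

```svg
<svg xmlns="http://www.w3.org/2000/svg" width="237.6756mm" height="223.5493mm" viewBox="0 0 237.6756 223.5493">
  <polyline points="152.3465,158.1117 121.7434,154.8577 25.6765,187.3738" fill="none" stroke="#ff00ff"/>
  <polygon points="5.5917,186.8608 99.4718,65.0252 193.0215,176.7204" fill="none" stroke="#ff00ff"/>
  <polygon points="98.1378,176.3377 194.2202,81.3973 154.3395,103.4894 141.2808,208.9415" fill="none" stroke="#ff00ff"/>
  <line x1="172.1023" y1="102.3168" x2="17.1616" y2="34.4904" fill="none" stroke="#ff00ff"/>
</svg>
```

1 u = 1 mm; y_m = 223.5493 − y.

[1] `<polyline>` open polyline, #ff00ff→score S622 F1428: (152.3465,65.4376) → (121.7434,68.6916) → (25.6765,36.1755)

[2] `<polygon>` closed polygon, #ff00ff→score S622 F1428: (5.5917,36.6885) → (99.4718,158.5241) → (193.0215,46.8289) → (5.5917,36.6885) (closed)

[3] `<polygon>` closed polygon, #ff00ff→score S622 F1428: (98.1378,47.2116) → (194.2202,142.1520) → (154.3395,120.0599) → (141.2808,14.6078) → (98.1378,47.2116) (closed)

[4] `<line>` line segment, #ff00ff→score S622 F1428: (172.1023,121.2325) → (17.1616,189.0589)

G21
G90
G0 X152.3465 Y65.4376
M4 S622
G1 X121.7434 Y68.6916 F1428
G1 X25.6765 Y36.1755
G0 X5.5917 Y36.6885
M4 S622
G1 X99.4718 Y158.5241 F1428
G1 X193.0215 Y46.8289
G1 X5.5917 Y36.6885
G0 X98.1378 Y47.2116
M4 S622
G1 X194.2202 Y142.1520 F1428
G1 X154.3395 Y120.0599
G1 X141.2808 Y14.6078
G1 X98.1378 Y47.2116
G0 X172.1023 Y121.2325
M4 S622
G1 X17.1616 Y189.0589 F1428
M5
G0 X0.0000 Y0.0000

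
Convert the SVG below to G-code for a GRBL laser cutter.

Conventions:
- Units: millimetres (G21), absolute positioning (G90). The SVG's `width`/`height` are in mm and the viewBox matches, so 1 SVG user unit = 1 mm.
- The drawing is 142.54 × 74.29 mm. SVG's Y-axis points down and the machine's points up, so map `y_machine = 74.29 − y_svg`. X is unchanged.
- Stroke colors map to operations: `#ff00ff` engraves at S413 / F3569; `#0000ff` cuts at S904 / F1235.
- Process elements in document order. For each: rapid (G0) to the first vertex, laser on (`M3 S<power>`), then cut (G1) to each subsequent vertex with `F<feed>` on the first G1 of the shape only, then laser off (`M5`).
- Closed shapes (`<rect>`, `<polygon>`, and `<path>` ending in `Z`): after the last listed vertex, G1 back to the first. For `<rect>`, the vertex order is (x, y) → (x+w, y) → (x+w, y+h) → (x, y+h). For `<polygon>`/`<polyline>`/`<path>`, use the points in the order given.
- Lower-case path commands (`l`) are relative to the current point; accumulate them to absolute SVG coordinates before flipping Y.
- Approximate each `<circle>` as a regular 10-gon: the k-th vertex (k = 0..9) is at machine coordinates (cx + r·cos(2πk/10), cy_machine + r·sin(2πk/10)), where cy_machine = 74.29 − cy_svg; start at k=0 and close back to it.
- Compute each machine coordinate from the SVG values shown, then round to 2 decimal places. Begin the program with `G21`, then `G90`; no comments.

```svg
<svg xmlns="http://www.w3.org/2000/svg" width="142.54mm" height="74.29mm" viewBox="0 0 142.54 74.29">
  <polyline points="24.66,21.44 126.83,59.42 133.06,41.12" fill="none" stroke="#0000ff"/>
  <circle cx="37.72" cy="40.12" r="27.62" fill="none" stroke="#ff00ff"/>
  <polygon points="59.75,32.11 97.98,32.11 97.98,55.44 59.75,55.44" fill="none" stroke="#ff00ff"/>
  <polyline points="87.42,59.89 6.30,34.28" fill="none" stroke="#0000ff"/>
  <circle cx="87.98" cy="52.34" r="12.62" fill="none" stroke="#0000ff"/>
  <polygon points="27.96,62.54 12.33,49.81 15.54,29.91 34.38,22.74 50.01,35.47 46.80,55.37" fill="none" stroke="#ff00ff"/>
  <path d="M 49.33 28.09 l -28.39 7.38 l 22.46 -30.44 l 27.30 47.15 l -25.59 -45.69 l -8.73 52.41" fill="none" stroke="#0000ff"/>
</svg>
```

Since the viewBox matches the mm dimensions, user units are millimetres directly. The only transform is the Y-flip y_m = 74.29 − y_svg.

Shape 1 is a open polyline drawn with `<polyline>`. Its stroke #0000ff means cut at S904, F1235. After flipping Y the toolpath is (24.66,52.85) → (126.83,14.87) → (133.06,33.17).

Shape 2 is a circle drawn with `<circle>`. Its stroke #ff00ff means engrave at S413, F3569. After flipping Y the toolpath is (65.34,34.17) → (60.07,50.40) → (46.26,60.44) → (29.18,60.44) → (15.37,50.40) → (10.10,34.17) → (15.37,17.94) → (29.18,7.90) → (46.26,7.90) → (60.07,17.94) → (65.34,34.17), returning to the start.

Shape 3 is a rectangle drawn with `<polygon>`. Its stroke #ff00ff means engrave at S413, F3569. After flipping Y the toolpath is (59.75,42.18) → (97.98,42.18) → (97.98,18.85) → (59.75,18.85) → (59.75,42.18), returning to the start.

Shape 4 is a line segment drawn with `<polyline>`. Its stroke #0000ff means cut at S904, F1235. After flipping Y the toolpath is (87.42,14.40) → (6.30,40.01).

Shape 5 is a circle drawn with `<circle>`. Its stroke #0000ff means cut at S904, F1235. After flipping Y the toolpath is (100.60,21.95) → (98.19,29.37) → (91.88,33.95) → (84.08,33.95) → (77.77,29.37) → (75.36,21.95) → (77.77,14.53) → (84.08,9.95) → (91.88,9.95) → (98.19,14.53) → (100.60,21.95), returning to the start.

Shape 6 is a regular polygon drawn with `<polygon>`. Its stroke #ff00ff means engrave at S413, F3569. After flipping Y the toolpath is (27.96,11.75) → (12.33,24.48) → (15.54,44.38) → (34.38,51.55) → (50.01,38.82) → (46.80,18.92) → (27.96,11.75), returning to the start.

Shape 7 is a open polyline drawn with `<path>`. Its stroke #0000ff means cut at S904, F1235. After flipping Y the toolpath is (49.33,46.20) → (20.94,38.82) → (43.40,69.26) → (70.70,22.11) → (45.11,67.80) → (36.38,15.39).

G21
G90
G0 X24.66 Y52.85
M3 S904
G1 X126.83 Y14.87 F1235
G1 X133.06 Y33.17
M5
G0 X65.34 Y34.17
M3 S413
G1 X60.07 Y50.40 F3569
G1 X46.26 Y60.44
G1 X29.18 Y60.44
G1 X15.37 Y50.40
G1 X10.10 Y34.17
G1 X15.37 Y17.94
G1 X29.18 Y7.90
G1 X46.26 Y7.90
G1 X60.07 Y17.94
G1 X65.34 Y34.17
M5
G0 X59.75 Y42.18
M3 S413
G1 X97.98 Y42.18 F3569
G1 X97.98 Y18.85
G1 X59.75 Y18.85
G1 X59.75 Y42.18
M5
G0 X87.42 Y14.40
M3 S904
G1 X6.30 Y40.01 F1235
M5
G0 X100.60 Y21.95
M3 S904
G1 X98.19 Y29.37 F1235
G1 X91.88 Y33.95
G1 X84.08 Y33.95
G1 X77.77 Y29.37
G1 X75.36 Y21.95
G1 X77.77 Y14.53
G1 X84.08 Y9.95
G1 X91.88 Y9.95
G1 X98.19 Y14.53
G1 X100.60 Y21.95
M5
G0 X27.96 Y11.75
M3 S413
G1 X12.33 Y24.48 F3569
G1 X15.54 Y44.38
G1 X34.38 Y51.55
G1 X50.01 Y38.82
G1 X46.80 Y18.92
G1 X27.96 Y11.75
M5
G0 X49.33 Y46.20
M3 S904
G1 X20.94 Y38.82 F1235
G1 X43.40 Y69.26
G1 X70.70 Y22.11
G1 X45.11 Y67.80
G1 X36.38 Y15.39
M5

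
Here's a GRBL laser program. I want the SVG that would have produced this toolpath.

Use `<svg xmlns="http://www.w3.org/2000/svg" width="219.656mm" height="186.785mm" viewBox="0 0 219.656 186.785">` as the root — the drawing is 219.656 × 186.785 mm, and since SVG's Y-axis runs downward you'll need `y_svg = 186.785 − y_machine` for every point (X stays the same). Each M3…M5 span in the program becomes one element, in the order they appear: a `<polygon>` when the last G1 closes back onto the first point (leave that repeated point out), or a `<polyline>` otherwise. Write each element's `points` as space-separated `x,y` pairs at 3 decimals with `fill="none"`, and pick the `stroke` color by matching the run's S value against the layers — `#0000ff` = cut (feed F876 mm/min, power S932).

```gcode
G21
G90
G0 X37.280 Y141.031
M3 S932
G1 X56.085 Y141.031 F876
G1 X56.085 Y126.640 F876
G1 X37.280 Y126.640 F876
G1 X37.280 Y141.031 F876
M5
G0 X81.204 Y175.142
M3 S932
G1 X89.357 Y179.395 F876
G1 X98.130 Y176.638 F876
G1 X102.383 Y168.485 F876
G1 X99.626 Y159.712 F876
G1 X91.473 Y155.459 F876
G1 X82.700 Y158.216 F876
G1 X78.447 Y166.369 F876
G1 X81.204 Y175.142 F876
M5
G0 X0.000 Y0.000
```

Machine Y-up, SVG Y-down with viewBox height 186.785, so y_svg = 186.785 − y_machine; X carries over. Every run uses S932, so all elements get stroke `#0000ff` (cut).

Run 1: The run returns to its start, so emit a `<polygon>` with points (Y-flipped): 37.280,45.754 56.085,45.754 56.085,60.145 37.280,60.145.

Run 2: The run returns to its start, so emit a `<polygon>` with points (Y-flipped): 81.204,11.643 89.357,7.390 98.130,10.147 102.383,18.300 99.626,27.073 91.473,31.326 82.700,28.569 78.447,20.416.

<svg xmlns="http://www.w3.org/2000/svg" width="219.656mm" height="186.785mm" viewBox="0 0 219.656 186.785">
  <polygon points="37.280,45.754 56.085,45.754 56.085,60.145 37.280,60.145" fill="none" stroke="#0000ff"/>
  <polygon points="81.204,11.643 89.357,7.390 98.130,10.147 102.383,18.300 99.626,27.073 91.473,31.326 82.700,28.569 78.447,20.416" fill="none" stroke="#0000ff"/>
</svg>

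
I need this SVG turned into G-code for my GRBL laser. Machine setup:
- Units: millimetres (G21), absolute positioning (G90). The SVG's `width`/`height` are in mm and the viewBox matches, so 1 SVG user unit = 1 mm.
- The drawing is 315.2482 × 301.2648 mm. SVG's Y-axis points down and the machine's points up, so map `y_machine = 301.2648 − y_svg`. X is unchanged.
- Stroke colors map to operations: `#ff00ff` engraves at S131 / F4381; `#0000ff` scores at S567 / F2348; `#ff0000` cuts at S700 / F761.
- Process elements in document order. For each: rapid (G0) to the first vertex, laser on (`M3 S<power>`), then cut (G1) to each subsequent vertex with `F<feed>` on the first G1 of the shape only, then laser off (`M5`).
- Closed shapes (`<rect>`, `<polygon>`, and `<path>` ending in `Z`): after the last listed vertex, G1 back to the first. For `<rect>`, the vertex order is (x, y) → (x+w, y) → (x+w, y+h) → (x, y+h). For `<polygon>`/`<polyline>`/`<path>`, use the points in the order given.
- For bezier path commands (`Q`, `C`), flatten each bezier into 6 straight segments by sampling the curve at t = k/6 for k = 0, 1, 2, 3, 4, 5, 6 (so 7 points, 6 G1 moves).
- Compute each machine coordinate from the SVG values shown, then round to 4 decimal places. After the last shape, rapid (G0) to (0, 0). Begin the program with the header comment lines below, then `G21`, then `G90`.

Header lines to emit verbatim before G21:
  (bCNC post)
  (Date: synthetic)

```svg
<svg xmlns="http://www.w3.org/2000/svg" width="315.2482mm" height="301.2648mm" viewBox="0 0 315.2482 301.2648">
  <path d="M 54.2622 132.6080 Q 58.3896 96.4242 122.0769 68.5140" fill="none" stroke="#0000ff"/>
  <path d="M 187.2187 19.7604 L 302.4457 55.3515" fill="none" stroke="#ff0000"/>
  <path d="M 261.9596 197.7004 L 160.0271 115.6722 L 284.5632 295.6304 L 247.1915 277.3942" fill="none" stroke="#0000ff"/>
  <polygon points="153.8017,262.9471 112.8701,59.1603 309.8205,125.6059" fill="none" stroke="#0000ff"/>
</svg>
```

(bCNC post)
(Date: synthetic)
G21
G90
G0 X54.2622 Y168.6568
M3 S567
G1 X57.2924 Y180.4882 F2348
G1 X63.6316 Y191.8600
G1 X73.2796 Y202.7722
G1 X86.2365 Y213.2247
G1 X102.5022 Y223.2176
G1 X122.0769 Y232.7508
M5
G0 X187.2187 Y281.5044
M3 S700
G1 X302.4457 Y245.9133 F761
M5
G0 X261.9596 Y103.5644
M3 S567
G1 X160.0271 Y185.5926 F2348
G1 X284.5632 Y5.6344
G1 X247.1915 Y23.8706
M5
G0 X153.8017 Y38.3177
M3 S567
G1 X112.8701 Y242.1045 F2348
G1 X309.8205 Y175.6589
G1 X153.8017 Y38.3177
M5
G0 X0.0000 Y0.0000

1 u = 1 mm; y_m = 301.2648 − y.

[1] `<path>` quadratic bezier, #0000ff→score S567 F2348: (54.2622,168.6568) → (57.2924,180.4882) → (63.6316,191.8600) → (73.2796,202.7722) → (86.2365,213.2247) → (102.5022,223.2176) → (122.0769,232.7508)

[2] `<path>` line segment, #ff0000→cut S700 F761: (187.2187,281.5044) → (302.4457,245.9133)

[3] `<path>` open polyline, #0000ff→score S567 F2348: (261.9596,103.5644) → (160.0271,185.5926) → (284.5632,5.6344) → (247.1915,23.8706)

[4] `<polygon>` regular polygon, #0000ff→score S567 F2348: (153.8017,38.3177) → (112.8701,242.1045) → (309.8205,175.6589) → (153.8017,38.3177) (closed)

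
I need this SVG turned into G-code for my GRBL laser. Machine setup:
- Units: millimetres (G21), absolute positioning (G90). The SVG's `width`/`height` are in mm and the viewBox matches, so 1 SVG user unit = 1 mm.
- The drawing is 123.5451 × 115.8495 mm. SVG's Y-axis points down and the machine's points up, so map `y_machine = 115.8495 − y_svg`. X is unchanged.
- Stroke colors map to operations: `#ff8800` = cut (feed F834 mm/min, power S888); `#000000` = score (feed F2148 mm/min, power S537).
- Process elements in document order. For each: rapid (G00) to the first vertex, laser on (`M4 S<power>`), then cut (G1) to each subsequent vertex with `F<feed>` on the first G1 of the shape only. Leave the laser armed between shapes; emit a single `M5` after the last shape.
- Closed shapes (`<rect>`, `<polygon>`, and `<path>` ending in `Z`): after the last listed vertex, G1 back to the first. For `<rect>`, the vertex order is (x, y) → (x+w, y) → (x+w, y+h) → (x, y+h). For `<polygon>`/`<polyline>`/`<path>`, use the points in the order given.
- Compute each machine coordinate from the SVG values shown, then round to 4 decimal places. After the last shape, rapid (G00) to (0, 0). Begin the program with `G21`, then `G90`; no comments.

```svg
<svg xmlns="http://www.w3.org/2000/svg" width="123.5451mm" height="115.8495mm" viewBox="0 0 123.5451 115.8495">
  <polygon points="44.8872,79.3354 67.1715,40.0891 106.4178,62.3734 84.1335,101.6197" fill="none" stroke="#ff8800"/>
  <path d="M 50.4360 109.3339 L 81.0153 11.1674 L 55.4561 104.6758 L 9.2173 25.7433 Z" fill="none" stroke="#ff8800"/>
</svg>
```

G21
G90
G00 X44.8872 Y36.5141
M4 S888
G1 X67.1715 Y75.7604 F834
G1 X106.4178 Y53.4761
G1 X84.1335 Y14.2298
G1 X44.8872 Y36.5141
G00 X50.4360 Y6.5156
M4 S888
G1 X81.0153 Y104.6821 F834
G1 X55.4561 Y11.1737
G1 X9.2173 Y90.1062
G1 X50.4360 Y6.5156
M5
G00 X0.0000 Y0.0000

Since the viewBox matches the mm dimensions, user units are millimetres directly. The only transform is the Y-flip y_m = 115.8495 − y_svg.

Shape 1 is a regular polygon drawn with `<polygon>`. Its stroke #ff8800 means cut at S888, F834. After flipping Y the toolpath is (44.8872,36.5141) → (67.1715,75.7604) → (106.4178,53.4761) → (84.1335,14.2298) → (44.8872,36.5141), returning to the start.

Shape 2 is a closed polygon drawn with `<path>`. Its stroke #ff8800 means cut at S888, F834. After flipping Y the toolpath is (50.4360,6.5156) → (81.0153,104.6821) → (55.4561,11.1737) → (9.2173,90.1062) → (50.4360,6.5156), returning to the start.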